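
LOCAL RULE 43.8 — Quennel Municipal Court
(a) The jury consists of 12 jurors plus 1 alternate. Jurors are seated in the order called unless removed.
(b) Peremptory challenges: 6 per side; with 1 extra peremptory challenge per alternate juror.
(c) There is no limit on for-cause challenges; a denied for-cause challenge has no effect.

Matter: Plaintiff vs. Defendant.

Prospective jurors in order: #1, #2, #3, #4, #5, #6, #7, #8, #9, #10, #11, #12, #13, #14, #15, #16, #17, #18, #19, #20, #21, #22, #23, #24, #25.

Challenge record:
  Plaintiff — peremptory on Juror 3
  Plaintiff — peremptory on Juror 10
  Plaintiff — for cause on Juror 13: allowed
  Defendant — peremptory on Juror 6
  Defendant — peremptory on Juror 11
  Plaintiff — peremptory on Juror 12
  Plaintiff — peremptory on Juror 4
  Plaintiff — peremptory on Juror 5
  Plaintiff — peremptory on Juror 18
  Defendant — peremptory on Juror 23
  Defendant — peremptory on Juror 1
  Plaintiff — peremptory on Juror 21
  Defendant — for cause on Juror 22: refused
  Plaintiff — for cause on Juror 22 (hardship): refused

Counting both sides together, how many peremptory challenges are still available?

3

Plaintiff allotment: 6 base + 1 × 1 alternate = 7. Defendant allotment: 6 base + 1 × 1 alternate = 7.
Plaintiff peremptories used: #3, #10, #12, #4, #5, #18, #21 — 7 (for-cause on #13, #22 don't count).
Defendant peremptories used: #6, #11, #23, #1 — 4 (the for-cause on #22 doesn't count).
Remaining: (7 − 7) + (7 − 4) = 3.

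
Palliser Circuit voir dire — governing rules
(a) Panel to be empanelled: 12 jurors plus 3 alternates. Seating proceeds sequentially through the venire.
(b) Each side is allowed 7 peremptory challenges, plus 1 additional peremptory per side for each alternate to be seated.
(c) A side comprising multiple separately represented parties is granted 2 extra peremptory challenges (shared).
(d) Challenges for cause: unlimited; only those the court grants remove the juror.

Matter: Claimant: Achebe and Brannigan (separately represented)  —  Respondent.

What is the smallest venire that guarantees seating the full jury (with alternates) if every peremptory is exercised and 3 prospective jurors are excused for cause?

40

Seats to fill: 12 + 3 alternates = 15.
Peremptories — Claimant: 7 + 1×3 + 2 = 12; Respondent: 7 + 1×3 = 10; total 22.
For-cause removals: 3.
Minimum venire: 15 + 22 + 3 = 40.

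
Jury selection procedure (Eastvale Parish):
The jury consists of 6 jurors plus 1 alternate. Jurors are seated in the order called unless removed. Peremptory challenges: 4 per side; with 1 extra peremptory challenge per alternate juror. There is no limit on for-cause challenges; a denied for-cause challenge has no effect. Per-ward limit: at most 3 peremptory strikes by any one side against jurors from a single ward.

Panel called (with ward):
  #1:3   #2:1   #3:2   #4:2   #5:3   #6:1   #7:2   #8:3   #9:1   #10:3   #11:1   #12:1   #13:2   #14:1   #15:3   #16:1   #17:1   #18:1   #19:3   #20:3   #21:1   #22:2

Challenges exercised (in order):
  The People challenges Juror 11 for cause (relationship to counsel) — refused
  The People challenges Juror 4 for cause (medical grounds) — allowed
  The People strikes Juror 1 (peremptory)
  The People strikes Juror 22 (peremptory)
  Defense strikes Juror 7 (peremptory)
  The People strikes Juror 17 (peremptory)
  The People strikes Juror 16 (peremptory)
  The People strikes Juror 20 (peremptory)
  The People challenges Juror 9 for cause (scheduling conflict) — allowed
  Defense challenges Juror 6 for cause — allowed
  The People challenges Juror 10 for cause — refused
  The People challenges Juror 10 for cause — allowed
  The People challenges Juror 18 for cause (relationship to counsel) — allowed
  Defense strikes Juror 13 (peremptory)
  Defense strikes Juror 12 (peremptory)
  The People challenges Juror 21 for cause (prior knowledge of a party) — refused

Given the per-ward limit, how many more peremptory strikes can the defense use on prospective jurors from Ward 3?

2

Defense peremptories so far: #7, #13, #12 — 3 of 5 used, 2 left overall.
Against Ward 3: none yet — per-ward cap 3 leaves 3.
Binding limit: min(2, 3) = 2.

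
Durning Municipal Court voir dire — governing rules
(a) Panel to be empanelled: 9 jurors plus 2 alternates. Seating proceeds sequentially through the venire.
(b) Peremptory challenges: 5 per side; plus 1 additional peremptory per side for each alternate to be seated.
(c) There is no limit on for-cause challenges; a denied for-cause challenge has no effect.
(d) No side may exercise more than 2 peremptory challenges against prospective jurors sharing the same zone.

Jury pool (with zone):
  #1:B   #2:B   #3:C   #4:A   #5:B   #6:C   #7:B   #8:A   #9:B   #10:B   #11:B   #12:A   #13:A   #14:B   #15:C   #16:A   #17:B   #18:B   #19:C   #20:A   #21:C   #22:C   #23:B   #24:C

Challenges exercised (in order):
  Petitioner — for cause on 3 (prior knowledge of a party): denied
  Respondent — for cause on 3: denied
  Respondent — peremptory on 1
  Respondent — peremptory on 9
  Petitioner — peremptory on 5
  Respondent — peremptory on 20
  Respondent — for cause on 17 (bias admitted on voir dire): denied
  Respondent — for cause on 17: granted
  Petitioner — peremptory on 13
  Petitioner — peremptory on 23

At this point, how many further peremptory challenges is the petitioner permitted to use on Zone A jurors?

1

Petitioner peremptories so far: #5, #13, #23 — 3 of 7 used, 4 left overall.
Against Zone A: #13 — 1 used; per-zone cap 2 leaves 1.
Binding limit: min(4, 1) = 1.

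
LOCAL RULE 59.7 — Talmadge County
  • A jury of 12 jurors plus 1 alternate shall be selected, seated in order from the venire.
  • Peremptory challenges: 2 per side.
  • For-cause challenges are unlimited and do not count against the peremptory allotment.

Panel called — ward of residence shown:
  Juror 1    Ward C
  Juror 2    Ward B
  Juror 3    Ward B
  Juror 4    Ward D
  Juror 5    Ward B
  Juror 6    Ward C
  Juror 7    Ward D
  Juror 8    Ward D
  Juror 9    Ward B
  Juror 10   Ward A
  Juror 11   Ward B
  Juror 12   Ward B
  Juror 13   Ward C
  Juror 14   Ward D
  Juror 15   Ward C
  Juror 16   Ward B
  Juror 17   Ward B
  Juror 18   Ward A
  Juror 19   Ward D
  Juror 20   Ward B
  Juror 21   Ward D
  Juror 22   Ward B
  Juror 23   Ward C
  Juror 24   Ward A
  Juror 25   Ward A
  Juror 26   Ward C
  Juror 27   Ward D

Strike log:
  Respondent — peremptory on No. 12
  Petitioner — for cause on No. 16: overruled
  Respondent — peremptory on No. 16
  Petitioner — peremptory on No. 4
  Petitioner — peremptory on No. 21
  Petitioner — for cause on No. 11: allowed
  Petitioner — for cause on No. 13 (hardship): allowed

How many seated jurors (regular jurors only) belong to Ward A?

Removed: #4, #11, #12, #13, #16, #21.
Seated jurors 1–12: #1, #2, #3, #5, #6, #7, #8, #9, #10, #14, #15, #17 (alternates #18 not counted).
Of those, in Ward A: #10 → 1.

1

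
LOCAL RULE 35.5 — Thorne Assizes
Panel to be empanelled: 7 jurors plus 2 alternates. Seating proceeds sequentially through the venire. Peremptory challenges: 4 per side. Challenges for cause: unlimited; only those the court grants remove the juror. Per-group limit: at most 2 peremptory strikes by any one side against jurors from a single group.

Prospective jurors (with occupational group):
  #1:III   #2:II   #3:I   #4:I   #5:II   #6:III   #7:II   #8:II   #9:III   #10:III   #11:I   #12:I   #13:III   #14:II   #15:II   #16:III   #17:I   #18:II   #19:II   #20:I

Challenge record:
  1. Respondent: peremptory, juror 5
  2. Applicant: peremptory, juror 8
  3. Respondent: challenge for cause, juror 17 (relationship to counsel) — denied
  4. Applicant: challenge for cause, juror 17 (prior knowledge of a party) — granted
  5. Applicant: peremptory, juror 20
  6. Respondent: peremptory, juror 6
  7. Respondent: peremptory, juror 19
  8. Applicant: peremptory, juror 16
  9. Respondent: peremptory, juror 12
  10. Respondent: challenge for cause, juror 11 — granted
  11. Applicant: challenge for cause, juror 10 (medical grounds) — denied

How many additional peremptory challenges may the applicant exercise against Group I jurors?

Applicant peremptories so far: #8, #20, #16 — 3 of 4 used, 1 left overall.
Against Group I: #20 — 1 used; per-group cap 2 leaves 1.
Binding limit: min(1, 1) = 1.

1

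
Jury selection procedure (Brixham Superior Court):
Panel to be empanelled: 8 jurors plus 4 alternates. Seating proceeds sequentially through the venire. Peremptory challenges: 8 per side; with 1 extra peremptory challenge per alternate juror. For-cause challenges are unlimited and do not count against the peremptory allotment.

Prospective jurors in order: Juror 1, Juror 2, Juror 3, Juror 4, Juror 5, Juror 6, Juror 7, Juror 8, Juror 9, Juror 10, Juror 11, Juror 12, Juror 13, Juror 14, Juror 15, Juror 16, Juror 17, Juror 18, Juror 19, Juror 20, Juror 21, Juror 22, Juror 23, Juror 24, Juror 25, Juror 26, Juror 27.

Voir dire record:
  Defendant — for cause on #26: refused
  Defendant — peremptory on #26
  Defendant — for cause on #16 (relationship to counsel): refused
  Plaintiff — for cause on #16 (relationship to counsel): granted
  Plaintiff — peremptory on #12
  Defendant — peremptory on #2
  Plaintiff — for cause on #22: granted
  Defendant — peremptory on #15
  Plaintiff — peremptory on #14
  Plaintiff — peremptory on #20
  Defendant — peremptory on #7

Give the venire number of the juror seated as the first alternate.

Removed: #2, #7, #12, #14, #15, #16, #20, #22, #26.
Filling seats in venire order through position 9: #1, #3, #4, #5, #6, #8, #9, #10, #11.
So alternate 1 is #11.

11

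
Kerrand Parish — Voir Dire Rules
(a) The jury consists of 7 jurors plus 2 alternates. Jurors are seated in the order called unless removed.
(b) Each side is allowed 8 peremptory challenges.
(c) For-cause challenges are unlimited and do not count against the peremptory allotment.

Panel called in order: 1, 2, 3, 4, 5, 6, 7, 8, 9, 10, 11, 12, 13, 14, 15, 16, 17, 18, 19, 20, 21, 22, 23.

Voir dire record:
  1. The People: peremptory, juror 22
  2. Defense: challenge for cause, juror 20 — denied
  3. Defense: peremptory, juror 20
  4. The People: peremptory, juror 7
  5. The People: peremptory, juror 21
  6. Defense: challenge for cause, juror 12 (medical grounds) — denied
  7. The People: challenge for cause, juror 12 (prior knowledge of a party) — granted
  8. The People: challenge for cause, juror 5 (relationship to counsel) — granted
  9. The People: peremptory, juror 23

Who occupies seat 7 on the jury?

Removed: #5, #7, #12, #20, #21, #22, #23.
Filling seats in venire order through position 7: #1, #2, #3, #4, #6, #8, #9.
So seat 7 is #9.

9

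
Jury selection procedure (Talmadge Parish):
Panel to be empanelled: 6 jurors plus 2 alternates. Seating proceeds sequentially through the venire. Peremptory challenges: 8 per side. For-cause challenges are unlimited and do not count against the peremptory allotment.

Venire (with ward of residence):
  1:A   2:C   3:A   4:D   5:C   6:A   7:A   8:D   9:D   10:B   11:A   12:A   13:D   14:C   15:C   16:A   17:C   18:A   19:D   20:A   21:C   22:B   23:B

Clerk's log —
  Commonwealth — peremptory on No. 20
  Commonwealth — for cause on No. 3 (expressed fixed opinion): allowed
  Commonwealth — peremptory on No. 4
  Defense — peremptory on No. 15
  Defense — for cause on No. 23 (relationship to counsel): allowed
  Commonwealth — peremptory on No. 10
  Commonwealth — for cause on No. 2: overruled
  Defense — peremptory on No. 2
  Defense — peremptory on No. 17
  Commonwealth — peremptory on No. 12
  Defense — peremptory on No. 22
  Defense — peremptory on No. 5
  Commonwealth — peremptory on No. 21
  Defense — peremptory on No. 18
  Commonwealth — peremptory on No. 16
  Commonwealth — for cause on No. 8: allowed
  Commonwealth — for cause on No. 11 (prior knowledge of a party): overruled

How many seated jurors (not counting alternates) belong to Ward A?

Removed: #2, #3, #4, #5, #8, #10, #12, #15, #16, #17, #18, #20, #21, #22, #23.
Seated jurors 1–6: #1, #6, #7, #9, #11, #13 (alternates #14, #19 not counted).
Of those, in Ward A: #1, #6, #7, #11 → 4.

4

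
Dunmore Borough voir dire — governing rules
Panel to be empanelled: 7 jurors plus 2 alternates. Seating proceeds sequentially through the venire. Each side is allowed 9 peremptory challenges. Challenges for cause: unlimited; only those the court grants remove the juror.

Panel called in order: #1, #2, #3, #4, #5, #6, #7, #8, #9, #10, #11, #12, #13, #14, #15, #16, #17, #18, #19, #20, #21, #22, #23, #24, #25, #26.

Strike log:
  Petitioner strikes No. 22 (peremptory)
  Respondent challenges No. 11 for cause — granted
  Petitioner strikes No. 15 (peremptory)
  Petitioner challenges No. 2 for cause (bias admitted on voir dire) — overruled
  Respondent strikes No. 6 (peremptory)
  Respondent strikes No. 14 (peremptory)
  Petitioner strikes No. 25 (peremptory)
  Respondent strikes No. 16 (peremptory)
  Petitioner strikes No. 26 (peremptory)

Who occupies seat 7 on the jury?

Removed: #6, #11, #14, #15, #16, #22, #25, #26. (#2 stays — for-cause denied.)
Filling seats in venire order through position 7: #1, #2, #3, #4, #5, #7, #8.
So seat 7 is #8.

8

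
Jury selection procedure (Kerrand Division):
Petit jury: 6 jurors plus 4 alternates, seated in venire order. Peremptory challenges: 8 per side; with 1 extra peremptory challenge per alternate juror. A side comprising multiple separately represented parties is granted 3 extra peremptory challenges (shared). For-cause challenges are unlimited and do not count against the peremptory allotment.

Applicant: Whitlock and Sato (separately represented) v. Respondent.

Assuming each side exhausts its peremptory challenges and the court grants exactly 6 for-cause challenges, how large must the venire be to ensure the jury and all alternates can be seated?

Seats to fill: 6 + 4 alternates = 10.
Peremptories — Applicant: 8 + 1×4 + 3 = 15; Respondent: 8 + 1×4 = 12; total 27.
For-cause removals: 6.
Minimum venire: 10 + 27 + 6 = 43.

43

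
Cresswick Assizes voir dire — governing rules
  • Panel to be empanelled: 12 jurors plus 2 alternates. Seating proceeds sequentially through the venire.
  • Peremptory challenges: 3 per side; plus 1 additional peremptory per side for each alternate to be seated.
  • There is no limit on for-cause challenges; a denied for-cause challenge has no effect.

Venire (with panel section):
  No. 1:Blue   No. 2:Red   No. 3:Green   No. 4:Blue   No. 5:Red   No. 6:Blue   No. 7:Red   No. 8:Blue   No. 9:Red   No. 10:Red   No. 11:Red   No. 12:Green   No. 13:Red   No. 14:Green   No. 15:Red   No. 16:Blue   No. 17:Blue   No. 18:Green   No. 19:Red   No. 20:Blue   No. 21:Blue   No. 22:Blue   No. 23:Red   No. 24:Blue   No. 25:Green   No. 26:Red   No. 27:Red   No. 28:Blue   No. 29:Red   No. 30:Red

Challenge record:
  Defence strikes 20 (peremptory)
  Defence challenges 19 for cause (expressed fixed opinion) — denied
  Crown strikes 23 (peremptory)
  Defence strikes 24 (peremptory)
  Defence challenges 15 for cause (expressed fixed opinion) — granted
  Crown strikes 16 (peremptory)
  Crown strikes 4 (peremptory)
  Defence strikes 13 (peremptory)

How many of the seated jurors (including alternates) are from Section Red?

6

Removed: #4, #13, #15, #16, #20, #23, #24.
Seated (14 incl. alternates): #1, #2, #3, #5, #6, #7, #8, #9, #10, #11, #12, #14, #17, #18.
Of those, in Section Red: #2, #5, #7, #9, #10, #11 → 6.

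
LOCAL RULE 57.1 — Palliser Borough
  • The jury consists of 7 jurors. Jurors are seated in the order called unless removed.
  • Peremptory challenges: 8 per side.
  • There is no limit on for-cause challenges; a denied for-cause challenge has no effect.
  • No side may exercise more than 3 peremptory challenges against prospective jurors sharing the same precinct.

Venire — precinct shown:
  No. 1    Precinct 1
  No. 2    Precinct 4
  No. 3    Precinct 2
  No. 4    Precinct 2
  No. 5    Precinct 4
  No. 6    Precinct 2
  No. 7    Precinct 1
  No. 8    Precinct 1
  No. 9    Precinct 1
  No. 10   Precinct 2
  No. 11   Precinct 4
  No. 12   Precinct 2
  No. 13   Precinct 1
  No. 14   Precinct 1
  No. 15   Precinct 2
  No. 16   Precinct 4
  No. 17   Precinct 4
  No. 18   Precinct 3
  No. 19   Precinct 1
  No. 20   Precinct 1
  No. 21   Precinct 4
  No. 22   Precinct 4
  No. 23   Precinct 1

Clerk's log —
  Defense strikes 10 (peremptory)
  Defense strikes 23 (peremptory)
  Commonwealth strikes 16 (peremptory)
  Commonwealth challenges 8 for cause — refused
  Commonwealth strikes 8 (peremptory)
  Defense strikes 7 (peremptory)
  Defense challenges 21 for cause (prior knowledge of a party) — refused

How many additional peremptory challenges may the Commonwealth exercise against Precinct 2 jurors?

3

Commonwealth peremptories so far: #16, #8 — 2 of 8 used, 6 left overall.
Against Precinct 2: none yet — per-precinct cap 3 leaves 3.
Binding limit: min(6, 3) = 3.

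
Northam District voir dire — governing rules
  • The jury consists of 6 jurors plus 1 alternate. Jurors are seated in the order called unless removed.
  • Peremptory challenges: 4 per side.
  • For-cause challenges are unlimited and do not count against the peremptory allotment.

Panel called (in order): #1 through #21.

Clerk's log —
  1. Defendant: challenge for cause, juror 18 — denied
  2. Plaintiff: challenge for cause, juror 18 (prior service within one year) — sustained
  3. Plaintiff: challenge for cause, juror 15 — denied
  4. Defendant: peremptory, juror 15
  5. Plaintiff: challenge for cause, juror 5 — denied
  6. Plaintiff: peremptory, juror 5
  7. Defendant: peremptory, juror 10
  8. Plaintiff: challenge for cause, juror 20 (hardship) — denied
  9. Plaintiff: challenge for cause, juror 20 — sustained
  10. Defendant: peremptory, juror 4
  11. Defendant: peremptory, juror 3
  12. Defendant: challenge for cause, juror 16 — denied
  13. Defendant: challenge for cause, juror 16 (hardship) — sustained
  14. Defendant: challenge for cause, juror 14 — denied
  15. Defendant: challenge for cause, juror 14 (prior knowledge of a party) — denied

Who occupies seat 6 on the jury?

9

Removed: #3, #4, #5, #10, #15, #16, #18, #20. (#14 stays — for-cause denied.)
Seating in order: seats 1–6 → #1, #2, #6, #7, #8, #9; alternates → #11.
So seat 6 is #9.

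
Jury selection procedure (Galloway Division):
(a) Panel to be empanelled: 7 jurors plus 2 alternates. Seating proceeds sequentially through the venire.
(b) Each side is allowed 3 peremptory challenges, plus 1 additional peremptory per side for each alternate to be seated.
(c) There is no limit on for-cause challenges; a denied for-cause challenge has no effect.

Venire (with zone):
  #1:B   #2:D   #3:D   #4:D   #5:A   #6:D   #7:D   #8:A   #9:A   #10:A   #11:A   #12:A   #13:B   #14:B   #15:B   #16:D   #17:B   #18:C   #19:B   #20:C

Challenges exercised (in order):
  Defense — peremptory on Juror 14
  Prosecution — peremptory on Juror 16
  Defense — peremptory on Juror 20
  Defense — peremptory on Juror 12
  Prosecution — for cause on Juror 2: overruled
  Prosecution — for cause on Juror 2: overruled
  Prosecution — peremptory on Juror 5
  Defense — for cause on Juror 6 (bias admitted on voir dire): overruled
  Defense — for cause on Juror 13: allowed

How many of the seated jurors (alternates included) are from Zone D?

Removed: #5, #12, #13, #14, #16, #20.
Seated (9 incl. alternates): #1, #2, #3, #4, #6, #7, #8, #9, #10.
Of those, in Zone D: #2, #3, #4, #6, #7 → 5.

5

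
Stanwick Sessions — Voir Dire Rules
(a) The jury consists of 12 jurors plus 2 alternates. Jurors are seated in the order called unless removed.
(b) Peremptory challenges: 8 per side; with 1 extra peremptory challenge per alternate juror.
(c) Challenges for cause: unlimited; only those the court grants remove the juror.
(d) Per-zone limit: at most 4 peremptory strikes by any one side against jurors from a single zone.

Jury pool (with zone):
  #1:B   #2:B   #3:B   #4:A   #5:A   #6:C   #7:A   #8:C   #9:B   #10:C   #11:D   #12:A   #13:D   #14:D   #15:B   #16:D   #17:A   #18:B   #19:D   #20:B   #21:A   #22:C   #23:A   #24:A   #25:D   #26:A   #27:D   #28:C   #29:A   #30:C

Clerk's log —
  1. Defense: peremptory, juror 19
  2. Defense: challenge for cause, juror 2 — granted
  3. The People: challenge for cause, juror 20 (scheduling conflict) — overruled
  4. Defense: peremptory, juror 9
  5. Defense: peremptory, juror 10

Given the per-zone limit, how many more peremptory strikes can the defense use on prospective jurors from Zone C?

3

Defense peremptories so far: #19, #9, #10 — 3 of 10 used, 7 left overall.
Against Zone C: #10 — 1 used; per-zone cap 4 leaves 3.
Binding limit: min(7, 3) = 3.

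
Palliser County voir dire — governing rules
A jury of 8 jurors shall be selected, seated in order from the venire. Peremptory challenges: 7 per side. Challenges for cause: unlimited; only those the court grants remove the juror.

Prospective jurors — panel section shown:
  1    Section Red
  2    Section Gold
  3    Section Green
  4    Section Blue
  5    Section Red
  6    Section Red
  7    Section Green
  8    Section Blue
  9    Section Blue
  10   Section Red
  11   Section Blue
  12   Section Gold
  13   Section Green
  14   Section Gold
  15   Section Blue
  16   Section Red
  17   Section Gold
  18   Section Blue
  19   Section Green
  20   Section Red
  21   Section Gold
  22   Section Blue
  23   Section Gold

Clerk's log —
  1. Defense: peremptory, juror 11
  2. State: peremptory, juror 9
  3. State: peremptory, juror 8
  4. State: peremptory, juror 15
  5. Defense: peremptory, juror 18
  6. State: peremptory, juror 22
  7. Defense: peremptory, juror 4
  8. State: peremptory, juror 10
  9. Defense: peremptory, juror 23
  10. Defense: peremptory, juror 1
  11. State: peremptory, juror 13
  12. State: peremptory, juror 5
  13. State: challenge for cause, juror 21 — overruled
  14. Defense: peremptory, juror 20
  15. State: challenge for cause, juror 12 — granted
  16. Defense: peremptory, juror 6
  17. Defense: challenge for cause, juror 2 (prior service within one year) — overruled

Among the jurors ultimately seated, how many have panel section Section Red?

1

Removed: #1, #4, #5, #6, #8, #9, #10, #11, #12, #13, #15, #18, #20, #22, #23.
Seated jurors 1–8: #2, #3, #7, #14, #16, #17, #19, #21.
Of those, in Section Red: #16 → 1.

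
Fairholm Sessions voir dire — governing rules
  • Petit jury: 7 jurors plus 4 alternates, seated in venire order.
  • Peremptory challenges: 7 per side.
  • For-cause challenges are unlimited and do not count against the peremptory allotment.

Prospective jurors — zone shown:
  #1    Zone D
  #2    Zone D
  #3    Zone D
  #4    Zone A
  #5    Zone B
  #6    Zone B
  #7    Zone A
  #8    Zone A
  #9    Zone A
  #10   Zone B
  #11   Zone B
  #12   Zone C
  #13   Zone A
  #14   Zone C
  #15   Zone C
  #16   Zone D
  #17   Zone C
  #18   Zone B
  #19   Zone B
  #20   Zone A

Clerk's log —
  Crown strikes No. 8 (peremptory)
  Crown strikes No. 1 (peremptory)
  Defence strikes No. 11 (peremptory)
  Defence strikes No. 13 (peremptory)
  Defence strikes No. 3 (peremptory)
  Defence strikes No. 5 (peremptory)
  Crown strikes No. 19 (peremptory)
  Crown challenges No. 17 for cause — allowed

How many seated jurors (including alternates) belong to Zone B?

3

Removed: #1, #3, #5, #8, #11, #13, #17, #19.
Seated (11 incl. alternates): #2, #4, #6, #7, #9, #10, #12, #14, #15, #16, #18.
Of those, in Zone B: #6, #10, #18 → 3.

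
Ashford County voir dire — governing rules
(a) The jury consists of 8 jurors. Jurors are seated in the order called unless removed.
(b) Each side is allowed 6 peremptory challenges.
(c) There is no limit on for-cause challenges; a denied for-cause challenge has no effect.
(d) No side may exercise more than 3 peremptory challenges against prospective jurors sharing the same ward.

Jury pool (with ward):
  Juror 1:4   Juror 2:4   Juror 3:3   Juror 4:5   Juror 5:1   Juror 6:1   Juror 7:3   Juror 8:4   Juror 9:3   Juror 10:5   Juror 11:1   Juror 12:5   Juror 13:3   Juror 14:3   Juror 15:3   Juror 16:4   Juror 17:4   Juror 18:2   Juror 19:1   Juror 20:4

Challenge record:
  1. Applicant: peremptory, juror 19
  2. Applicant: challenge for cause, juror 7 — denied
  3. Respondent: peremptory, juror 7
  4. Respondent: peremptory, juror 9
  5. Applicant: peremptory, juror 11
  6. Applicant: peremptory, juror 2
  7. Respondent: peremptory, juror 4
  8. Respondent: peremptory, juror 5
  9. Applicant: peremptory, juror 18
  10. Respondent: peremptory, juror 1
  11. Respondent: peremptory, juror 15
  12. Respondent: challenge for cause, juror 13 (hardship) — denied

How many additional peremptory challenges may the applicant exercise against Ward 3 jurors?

2

Applicant peremptories so far: #19, #11, #2, #18 — 4 of 6 used, 2 left overall.
Against Ward 3: none yet — per-ward cap 3 leaves 3.
Binding limit: min(2, 3) = 2.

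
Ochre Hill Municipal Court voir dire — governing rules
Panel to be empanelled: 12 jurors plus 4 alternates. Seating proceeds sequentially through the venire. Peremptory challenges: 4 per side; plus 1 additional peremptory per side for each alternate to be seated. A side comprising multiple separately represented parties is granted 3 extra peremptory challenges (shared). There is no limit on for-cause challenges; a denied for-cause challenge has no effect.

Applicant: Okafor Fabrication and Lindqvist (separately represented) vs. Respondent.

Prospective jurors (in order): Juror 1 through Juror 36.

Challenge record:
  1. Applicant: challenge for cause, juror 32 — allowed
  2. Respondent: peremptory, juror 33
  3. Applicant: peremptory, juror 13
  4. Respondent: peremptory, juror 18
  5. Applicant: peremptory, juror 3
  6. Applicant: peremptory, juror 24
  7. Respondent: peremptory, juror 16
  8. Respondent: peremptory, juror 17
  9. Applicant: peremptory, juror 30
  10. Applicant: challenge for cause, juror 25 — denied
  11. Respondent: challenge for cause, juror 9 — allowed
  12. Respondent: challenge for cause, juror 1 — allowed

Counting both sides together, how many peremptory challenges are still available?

11

Applicant allotment: 4 base + 1 × 4 alternates + 3 multi-party = 11. Respondent allotment: 4 base + 1 × 4 alternates = 8.
Applicant peremptories used: #13, #3, #24, #30 — 4 (for-cause on #32, #25 don't count).
Respondent peremptories used: #33, #18, #16, #17 — 4 (for-cause on #9, #1 don't count).
Remaining: (11 − 4) + (8 − 4) = 11.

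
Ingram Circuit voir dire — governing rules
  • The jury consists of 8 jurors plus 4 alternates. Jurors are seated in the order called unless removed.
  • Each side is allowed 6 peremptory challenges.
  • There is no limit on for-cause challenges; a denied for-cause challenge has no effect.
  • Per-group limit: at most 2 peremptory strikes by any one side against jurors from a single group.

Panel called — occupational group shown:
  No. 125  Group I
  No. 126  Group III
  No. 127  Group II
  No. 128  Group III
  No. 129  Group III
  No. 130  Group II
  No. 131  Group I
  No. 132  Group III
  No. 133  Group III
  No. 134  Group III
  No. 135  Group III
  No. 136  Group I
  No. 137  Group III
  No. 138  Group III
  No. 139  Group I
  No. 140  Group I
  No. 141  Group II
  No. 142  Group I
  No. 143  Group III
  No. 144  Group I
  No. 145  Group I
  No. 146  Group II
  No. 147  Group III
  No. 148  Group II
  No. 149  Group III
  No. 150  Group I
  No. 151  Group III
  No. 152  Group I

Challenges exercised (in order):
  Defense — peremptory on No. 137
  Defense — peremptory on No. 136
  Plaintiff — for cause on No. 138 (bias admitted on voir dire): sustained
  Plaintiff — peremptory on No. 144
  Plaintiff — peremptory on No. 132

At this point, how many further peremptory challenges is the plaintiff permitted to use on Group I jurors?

Plaintiff peremptories so far: #144, #132 — 2 of 6 used, 4 left overall.
Against Group I: #144 — 1 used; per-group cap 2 leaves 1.
Binding limit: min(4, 1) = 1.

1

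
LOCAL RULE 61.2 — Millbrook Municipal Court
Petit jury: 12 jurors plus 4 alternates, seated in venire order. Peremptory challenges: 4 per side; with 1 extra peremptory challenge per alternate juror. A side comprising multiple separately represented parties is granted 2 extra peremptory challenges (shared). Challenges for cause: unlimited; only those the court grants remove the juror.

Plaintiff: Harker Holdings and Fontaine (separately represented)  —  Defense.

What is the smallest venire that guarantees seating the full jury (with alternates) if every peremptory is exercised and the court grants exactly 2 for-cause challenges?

Seats to fill: 12 + 4 alternates = 16.
Peremptories — Plaintiff: 4 + 1×4 + 2 = 10; Defense: 4 + 1×4 = 8; total 18.
For-cause removals: 2.
Minimum venire: 16 + 18 + 2 = 36.

36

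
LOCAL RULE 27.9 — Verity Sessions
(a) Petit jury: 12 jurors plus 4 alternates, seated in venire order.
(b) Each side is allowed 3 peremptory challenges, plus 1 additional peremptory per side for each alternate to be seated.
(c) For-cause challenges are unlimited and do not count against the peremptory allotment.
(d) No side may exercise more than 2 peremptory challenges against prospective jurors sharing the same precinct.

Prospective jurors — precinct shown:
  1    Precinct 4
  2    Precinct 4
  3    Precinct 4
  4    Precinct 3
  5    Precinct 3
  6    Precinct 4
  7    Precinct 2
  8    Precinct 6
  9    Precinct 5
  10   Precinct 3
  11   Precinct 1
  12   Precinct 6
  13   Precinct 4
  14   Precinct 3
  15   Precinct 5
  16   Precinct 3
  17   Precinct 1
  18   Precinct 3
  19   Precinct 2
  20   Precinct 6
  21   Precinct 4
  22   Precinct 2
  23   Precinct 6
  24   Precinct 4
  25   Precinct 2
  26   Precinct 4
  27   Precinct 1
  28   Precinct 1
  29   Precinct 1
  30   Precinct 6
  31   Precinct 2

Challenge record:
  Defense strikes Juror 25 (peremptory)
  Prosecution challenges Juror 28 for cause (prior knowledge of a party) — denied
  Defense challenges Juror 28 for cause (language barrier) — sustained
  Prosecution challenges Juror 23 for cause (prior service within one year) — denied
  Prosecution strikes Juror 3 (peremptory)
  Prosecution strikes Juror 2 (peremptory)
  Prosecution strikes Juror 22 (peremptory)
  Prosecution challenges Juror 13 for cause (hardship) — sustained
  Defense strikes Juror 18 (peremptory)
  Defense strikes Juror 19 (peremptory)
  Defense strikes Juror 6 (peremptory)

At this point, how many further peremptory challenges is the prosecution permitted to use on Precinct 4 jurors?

0

Prosecution peremptories so far: #3, #2, #22 — 3 of 7 used, 4 left overall.
Against Precinct 4: #3, #2 — 2 used; per-precinct cap 2 leaves 0.
Binding limit: min(4, 0) = 0.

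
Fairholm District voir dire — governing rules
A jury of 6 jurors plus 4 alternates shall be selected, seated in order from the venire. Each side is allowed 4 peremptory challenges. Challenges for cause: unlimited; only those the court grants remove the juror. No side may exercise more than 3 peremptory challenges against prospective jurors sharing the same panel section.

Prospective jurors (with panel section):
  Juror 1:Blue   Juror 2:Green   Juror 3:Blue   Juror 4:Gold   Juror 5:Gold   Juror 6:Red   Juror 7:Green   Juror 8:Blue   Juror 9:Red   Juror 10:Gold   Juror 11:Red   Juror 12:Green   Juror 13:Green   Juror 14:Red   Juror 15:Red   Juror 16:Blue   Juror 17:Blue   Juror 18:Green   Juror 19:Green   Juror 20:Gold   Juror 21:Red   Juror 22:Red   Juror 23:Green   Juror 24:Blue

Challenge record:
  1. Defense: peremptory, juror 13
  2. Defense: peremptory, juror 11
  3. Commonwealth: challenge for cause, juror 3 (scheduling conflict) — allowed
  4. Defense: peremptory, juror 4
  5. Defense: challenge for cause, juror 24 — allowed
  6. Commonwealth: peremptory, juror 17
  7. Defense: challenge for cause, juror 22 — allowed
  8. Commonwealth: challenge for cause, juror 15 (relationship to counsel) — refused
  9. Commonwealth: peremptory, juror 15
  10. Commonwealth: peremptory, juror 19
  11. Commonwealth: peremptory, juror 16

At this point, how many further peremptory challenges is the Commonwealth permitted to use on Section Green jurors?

0

Commonwealth peremptories so far: #17, #15, #19, #16 — 4 of 4 used, 0 left overall.
Against Section Green: #19 — 1 used; per-section cap 3 leaves 2.
Binding limit: min(0, 2) = 0.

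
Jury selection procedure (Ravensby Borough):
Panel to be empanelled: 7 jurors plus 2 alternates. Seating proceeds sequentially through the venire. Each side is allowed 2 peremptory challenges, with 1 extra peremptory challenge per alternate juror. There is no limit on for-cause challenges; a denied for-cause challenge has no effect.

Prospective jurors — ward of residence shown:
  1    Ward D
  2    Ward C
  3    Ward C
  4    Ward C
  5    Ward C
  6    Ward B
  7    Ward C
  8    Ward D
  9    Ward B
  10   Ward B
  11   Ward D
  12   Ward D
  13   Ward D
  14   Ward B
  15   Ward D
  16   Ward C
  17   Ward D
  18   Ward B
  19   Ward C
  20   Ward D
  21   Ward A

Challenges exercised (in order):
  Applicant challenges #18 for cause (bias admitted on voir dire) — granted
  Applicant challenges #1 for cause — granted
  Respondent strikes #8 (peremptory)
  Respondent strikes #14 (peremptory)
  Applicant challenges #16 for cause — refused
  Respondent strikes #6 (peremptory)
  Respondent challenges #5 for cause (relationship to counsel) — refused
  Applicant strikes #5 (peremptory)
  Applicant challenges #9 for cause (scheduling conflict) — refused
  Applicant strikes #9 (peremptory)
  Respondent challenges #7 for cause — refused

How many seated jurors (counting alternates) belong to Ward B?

1

Removed: #1, #5, #6, #8, #9, #14, #18.
Seated (9 incl. alternates): #2, #3, #4, #7, #10, #11, #12, #13, #15.
Of those, in Ward B: #10 → 1.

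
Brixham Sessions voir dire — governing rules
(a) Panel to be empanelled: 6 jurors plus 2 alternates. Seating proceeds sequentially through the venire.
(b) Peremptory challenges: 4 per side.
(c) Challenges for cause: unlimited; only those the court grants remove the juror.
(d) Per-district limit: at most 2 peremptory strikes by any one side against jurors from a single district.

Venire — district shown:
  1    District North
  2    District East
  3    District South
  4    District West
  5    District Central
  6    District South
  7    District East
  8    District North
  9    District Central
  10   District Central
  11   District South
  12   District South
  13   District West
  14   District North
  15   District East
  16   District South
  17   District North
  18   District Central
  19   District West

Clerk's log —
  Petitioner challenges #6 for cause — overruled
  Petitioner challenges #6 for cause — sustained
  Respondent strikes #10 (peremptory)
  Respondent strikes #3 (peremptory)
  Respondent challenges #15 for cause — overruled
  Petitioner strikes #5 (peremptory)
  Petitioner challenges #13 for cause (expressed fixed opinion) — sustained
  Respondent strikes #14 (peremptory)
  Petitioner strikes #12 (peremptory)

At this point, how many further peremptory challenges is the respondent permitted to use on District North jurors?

1

Respondent peremptories so far: #10, #3, #14 — 3 of 4 used, 1 left overall.
Against District North: #14 — 1 used; per-district cap 2 leaves 1.
Binding limit: min(1, 1) = 1.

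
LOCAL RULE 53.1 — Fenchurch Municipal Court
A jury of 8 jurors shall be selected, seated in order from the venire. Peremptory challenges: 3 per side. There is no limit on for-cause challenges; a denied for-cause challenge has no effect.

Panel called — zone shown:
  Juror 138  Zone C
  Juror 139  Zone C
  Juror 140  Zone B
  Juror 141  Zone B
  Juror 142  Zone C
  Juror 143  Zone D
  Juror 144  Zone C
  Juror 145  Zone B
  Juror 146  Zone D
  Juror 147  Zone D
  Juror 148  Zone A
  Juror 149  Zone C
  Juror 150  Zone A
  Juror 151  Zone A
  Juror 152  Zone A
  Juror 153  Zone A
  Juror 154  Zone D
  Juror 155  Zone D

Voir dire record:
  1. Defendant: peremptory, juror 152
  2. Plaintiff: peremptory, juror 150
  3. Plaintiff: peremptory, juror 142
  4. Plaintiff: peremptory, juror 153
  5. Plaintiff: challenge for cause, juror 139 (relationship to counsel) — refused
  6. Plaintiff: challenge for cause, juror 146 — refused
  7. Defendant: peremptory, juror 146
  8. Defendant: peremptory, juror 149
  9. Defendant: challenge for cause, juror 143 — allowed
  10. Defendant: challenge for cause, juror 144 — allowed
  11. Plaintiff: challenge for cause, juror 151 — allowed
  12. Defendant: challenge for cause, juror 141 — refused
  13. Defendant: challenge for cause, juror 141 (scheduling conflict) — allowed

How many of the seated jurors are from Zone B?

2

Removed: #141, #142, #143, #144, #146, #149, #150, #151, #152, #153.
Seated jurors 1–8: #138, #139, #140, #145, #147, #148, #154, #155.
Of those, in Zone B: #140, #145 → 2.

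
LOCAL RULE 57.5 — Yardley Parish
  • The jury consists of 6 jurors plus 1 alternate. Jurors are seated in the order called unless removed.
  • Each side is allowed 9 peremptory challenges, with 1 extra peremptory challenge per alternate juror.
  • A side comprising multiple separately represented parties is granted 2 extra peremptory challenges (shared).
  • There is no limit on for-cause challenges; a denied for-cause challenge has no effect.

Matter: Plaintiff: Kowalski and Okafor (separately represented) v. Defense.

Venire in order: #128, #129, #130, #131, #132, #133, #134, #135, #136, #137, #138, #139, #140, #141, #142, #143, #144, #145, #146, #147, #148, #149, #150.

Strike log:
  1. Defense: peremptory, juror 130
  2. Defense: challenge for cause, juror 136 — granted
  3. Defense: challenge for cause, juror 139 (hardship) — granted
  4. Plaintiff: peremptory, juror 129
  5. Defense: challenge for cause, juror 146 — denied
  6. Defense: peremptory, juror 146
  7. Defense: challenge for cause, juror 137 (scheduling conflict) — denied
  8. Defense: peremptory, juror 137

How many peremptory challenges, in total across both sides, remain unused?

Plaintiff allotment: 9 base + 1 × 1 alternate + 2 multi-party = 12. Defense allotment: 9 base + 1 × 1 alternate = 10.
Plaintiff peremptories used: #129 — 1.
Defense peremptories used: #130, #146, #137 — 3 (for-cause on #136, #139, #146, #137 don't count).
Remaining: (12 − 1) + (10 − 3) = 18.

18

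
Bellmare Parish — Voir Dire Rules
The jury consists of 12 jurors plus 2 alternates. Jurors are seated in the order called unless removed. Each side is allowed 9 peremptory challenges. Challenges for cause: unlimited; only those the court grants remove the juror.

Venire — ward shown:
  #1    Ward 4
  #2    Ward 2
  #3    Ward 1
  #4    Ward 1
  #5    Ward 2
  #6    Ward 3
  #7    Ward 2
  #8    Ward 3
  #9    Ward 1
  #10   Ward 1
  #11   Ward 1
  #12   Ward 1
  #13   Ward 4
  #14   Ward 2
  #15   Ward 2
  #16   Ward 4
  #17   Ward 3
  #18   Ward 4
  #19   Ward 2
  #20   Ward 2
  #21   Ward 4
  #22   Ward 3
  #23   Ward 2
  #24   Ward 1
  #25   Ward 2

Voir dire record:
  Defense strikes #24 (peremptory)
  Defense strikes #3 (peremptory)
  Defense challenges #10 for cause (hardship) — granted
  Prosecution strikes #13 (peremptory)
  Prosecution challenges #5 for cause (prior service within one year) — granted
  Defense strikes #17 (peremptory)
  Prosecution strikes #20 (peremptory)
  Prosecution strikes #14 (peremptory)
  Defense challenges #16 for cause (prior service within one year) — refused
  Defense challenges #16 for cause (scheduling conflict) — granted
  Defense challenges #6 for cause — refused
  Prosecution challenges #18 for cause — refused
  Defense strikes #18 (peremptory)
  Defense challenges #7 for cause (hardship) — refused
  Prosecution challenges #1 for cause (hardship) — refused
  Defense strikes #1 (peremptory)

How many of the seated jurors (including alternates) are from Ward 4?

1

Removed: #1, #3, #5, #10, #13, #14, #16, #17, #18, #20, #24.
Seated (14 incl. alternates): #2, #4, #6, #7, #8, #9, #11, #12, #15, #19, #21, #22, #23, #25.
Of those, in Ward 4: #21 → 1.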